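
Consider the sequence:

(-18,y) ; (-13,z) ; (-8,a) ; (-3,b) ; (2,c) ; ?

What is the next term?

(7,d)

First slot: -18, -13, -8, -3, 2 → 7 (+5 each step).
Letter goes y, z, a, b, c → d (letters move forward 1 place in the alphabet, wrapping Z→A).
So the next term is (7,d).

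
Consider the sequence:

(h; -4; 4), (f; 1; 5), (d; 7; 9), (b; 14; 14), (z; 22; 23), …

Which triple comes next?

Letter goes h, f, d, b, z → x (letters move back 2 places in the alphabet, wrapping A→Z).
For the second value, differences are 5, 6, 7, … (increasing by 1 each time): -4, 1, 7, 14, 22 → 31.
Third value — each term is the sum of the two before it: 4, 5, 9, 14, 23 → 37.
Putting it together: (x; 31; 37).

(x; 31; 37)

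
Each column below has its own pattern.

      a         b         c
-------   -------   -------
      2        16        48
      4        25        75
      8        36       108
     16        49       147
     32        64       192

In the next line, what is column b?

For the column b, perfect squares: 4², 5², 6², …: 16, 25, 36, 49, 64 → 81.

81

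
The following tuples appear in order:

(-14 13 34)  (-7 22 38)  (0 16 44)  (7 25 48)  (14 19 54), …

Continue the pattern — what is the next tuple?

(21 28 58)

First value: +7 each step, so -14, -7, 0, 7, 14 → 21.
For the second value, alternating steps +9, −6, +9, −6, …: 13, 22, 16, 25, 19 → 28.
For the third value, alternating steps +4, +6, +4, +6, …: 34, 38, 44, 48, 54 → 58.
So the next tuple is (21 28 58).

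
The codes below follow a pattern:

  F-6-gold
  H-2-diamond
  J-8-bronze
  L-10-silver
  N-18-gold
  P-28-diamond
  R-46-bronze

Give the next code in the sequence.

T-74-silver

Letter: letters move forward 2 places in the alphabet, so F, H, J, L, N, P, R → T.
Second component: 6, 2, 8, 10, 18, 28, 46 → 74 (each term is the sum of the two before it).
For the rank, repeats gold → diamond → bronze → silver: gold, diamond, bronze, silver, gold, diamond, bronze → silver.
So the next code is T-74-silver.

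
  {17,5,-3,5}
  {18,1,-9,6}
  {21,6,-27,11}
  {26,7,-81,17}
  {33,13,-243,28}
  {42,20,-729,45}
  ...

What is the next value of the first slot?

53

First slot: differences are 1, 3, 5, … (increasing by 2 each time); 17, 18, 21, 26, 33, 42 → 53.
Second slot: each term is the sum of the two before it, so 5, 1, 6, 7, 13, 20 → 33.
Third slot goes -3, -9, -27, -81, -243, -729 → -2187 (×3 each step).
Fourth slot goes 5, 6, 11, 17, 28, 45 → 73 (each term is the sum of the two before it).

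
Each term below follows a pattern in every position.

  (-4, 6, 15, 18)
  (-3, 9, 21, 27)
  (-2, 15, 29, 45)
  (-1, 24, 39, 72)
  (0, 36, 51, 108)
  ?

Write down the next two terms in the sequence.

(1, 51, 65, 153), (2, 69, 81, 207)

First slot: +1 each step, so -4, -3, -2, -1, 0 → 1 → 2.
For the second slot, differences are 3, 6, 9, … (increasing by 3 each time): 6, 9, 15, 24, 36 → 51 → 69.
Third slot goes 15, 21, 29, 39, 51 → 65 → 81 (differences are 6, 8, 10, … (increasing by 2 each time)).
Fourth slot: always 3 × the second slot; 18, 27, 45, 72, 108 → 153 → 207.
Putting the parts together: (1, 51, 65, 153) and then (2, 69, 81, 207).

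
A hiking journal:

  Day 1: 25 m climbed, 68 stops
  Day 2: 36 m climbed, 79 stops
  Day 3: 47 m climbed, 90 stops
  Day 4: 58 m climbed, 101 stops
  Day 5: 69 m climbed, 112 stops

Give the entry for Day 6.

80 m climbed, 123 stops

M climbed: +11 each step, so 25, 36, 47, 58, 69 → 80.
Stops — +11 each step: 68, 79, 90, 101, 112 → 123.
So the next record is 80 m climbed, 123 stops.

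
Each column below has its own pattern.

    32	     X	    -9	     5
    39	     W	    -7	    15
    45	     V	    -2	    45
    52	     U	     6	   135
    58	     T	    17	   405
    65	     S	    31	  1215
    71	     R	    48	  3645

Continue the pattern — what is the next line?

78  Q  68  10935

First component — alternating steps +7, +6, +7, +6, …: 32, 39, 45, 52, 58, 65, 71 → 78.
Letter — letters move back 1 place in the alphabet: X, W, V, U, T, S, R → Q.
Third component — differences are 2, 5, 8, … (increasing by 3 each time): -9, -7, -2, 6, 17, 31, 48 → 68.
Fourth component — ×3 each step: 5, 15, 45, 135, 405, 1215, 3645 → 10935.
Combining the parts gives 78  Q  68  10935.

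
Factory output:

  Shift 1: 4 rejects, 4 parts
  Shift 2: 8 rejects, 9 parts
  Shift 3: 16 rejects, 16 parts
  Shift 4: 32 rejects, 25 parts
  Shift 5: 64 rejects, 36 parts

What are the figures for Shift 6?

Rejects: 4, 8, 16, 32, 64 → 128 (×2 each step).
Parts: perfect squares: 2², 3², 4², …, so 4, 9, 16, 25, 36 → 49.
Combining the parts gives 128 rejects, 49 parts.

128 rejects, 49 parts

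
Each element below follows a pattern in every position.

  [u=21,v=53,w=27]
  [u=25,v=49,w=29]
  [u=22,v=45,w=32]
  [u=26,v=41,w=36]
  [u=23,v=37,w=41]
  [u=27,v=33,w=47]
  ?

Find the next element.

For the u, alternating steps +4, −3, +4, −3, …: 21, 25, 22, 26, 23, 27 → 24.
V — −4 each step: 53, 49, 45, 41, 37, 33 → 29.
W — differences are 2, 3, 4, … (increasing by 1 each time): 27, 29, 32, 36, 41, 47 → 54.
Combining the parts gives [u=24,v=29,w=54].

[u=24,v=29,w=54]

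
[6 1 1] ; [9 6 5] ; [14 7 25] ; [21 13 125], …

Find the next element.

[30 20 625]

First value — differences are 3, 5, 7, … (increasing by 2 each time): 6, 9, 14, 21 → 30.
For the second value, each term is the sum of the two before it: 1, 6, 7, 13 → 20.
Third value: 1, 5, 25, 125 → 625 (×5 each step).
Combining the parts gives [30 20 625].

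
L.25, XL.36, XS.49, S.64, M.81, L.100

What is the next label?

Size: repeats L → XL → XS → S → M; L, XL, XS, S, M, L → XL.
Second component: perfect squares: 5², 6², 7², …; 25, 36, 49, 64, 81, 100 → 121.
So the next label is XL.121.

XL.121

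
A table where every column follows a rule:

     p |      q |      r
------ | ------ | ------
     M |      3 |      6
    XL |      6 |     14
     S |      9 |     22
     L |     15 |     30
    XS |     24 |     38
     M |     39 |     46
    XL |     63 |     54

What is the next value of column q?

102

Column q: each term is the sum of the two before it; 3, 6, 9, 15, 24, 39, 63 → 102.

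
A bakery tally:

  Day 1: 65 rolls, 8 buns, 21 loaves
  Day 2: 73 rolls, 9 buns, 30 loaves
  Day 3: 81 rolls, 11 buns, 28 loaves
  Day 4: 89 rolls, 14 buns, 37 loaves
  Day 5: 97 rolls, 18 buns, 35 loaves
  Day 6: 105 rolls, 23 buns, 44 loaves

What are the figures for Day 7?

113 rolls, 29 buns, 42 loaves

Rolls: 65, 73, 81, 89, 97, 105 → 113 (+8 each step).
Buns goes 8, 9, 11, 14, 18, 23 → 29 (differences are 1, 2, 3, … (increasing by 1 each time)).
Loaves: alternating steps +9, −2, +9, −2, …; 21, 30, 28, 37, 35, 44 → 42.
So the next record is 113 rolls, 29 buns, 42 loaves.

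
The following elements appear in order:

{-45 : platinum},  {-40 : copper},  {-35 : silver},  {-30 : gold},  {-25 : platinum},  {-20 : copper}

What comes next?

{-15 : silver}

First value: +5 each step, so -45, -40, -35, -30, -25, -20 → -15.
Metal: platinum, copper, silver, gold, platinum, copper → silver (repeats platinum → copper → silver → gold).
Putting it together: {-15 : silver}.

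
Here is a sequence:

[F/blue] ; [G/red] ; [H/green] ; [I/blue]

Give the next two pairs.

Letter — letters move forward 1 place in the alphabet: F, G, H, I → J → K.
Colour goes blue, red, green, blue → red → green (repeats blue → red → green).
Putting the parts together: [J/red] and then [K/green].

[J/red], [K/green]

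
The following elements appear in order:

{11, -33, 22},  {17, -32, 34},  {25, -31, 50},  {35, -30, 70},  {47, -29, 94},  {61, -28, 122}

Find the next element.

{77, -27, 154}

For the first component, differences are 6, 8, 10, … (increasing by 2 each time): 11, 17, 25, 35, 47, 61 → 77.
Second component: +1 each step; -33, -32, -31, -30, -29, -28 → -27.
Third component — always 2 × the first component: 22, 34, 50, 70, 94, 122 → 154.
So the next element is {77, -27, 154}.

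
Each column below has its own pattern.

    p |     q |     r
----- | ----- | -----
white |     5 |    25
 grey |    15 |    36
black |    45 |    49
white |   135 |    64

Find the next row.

For the column p, repeats white → grey → black: white, grey, black, white → grey.
Column q goes 5, 15, 45, 135 → 405 (×3 each step).
Column r goes 25, 36, 49, 64 → 81 (perfect squares: 5², 6², 7², …).
Combining the parts gives grey  405  81.

grey  405  81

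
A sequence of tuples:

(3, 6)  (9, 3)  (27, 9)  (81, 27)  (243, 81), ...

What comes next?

For the first coordinate, ×3 each step: 3, 9, 27, 81, 243 → 729.
Second coordinate: always the previous value of the first coordinate; 6, 3, 9, 27, 81 → 243.
Combining the parts gives (729, 243).

(729, 243)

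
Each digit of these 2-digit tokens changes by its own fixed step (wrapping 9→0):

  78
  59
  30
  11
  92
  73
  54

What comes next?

35

First digit — −2 each step, mod 10: 7, 5, 3, 1, 9, 7, 5 → 3.
Second digit goes 8, 9, 0, 1, 2, 3, 4 → 5 (+1 each step, mod 10).
Putting it together: 35.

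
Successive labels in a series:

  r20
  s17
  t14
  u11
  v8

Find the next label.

For the letter, letters move forward 1 place in the alphabet: r, s, t, u, v → w.
For the second component, −3 each step: 20, 17, 14, 11, 8 → 5.
Putting it together: w5.

w5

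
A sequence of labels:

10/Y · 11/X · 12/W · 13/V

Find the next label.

First component goes 10, 11, 12, 13 → 14 (+1 each step).
Letter: Y, X, W, V → U (letters move back 1 place in the alphabet).
So the next label is 14/U.

14/U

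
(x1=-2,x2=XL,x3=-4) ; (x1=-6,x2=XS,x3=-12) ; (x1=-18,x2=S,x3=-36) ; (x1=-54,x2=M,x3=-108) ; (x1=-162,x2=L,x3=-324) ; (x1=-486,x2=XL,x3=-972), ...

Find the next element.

X1: -2, -6, -18, -54, -162, -486 → -1458 (×3 each step).
X2: repeats XL → XS → S → M → L, so XL, XS, S, M, L, XL → XS.
X3: -4, -12, -36, -108, -324, -972 → -2916 (always 2 × the x1).
Combining the parts gives (x1=-1458,x2=XS,x3=-2916).

(x1=-1458,x2=XS,x3=-2916)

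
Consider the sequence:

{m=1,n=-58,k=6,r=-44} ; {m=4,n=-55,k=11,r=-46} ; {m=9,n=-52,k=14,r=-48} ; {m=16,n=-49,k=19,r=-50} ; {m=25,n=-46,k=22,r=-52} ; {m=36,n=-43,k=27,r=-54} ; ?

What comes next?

M: perfect squares: 1², 2², 3², …, so 1, 4, 9, 16, 25, 36 → 49.
N: -58, -55, -52, -49, -46, -43 → -40 (+3 each step).
K goes 6, 11, 14, 19, 22, 27 → 30 (alternating steps +5, +3, +5, +3, …).
R — −2 each step: -44, -46, -48, -50, -52, -54 → -56.
Combining the parts gives {m=49,n=-40,k=30,r=-56}.

{m=49,n=-40,k=30,r=-56}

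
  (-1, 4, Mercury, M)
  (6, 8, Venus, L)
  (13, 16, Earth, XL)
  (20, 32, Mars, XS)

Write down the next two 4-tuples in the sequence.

First component: +7 each step; -1, 6, 13, 20 → 27 → 34.
For the second component, ×2 each step: 4, 8, 16, 32 → 64 → 128.
Planet: runs through the planets Mercury→Neptune, so Mercury, Venus, Earth, Mars → Jupiter → Saturn.
Size — runs through clothing sizes XS→XL: M, L, XL, XS → S → M.
Putting the parts together: (27, 64, Jupiter, S) and then (34, 128, Saturn, M).

(27, 64, Jupiter, S), (34, 128, Saturn, M)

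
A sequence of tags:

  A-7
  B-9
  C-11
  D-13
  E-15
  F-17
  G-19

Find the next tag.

H-21

For the letter, letters move forward 1 place in the alphabet: A, B, C, D, E, F, G → H.
Second component: +2 each step; 7, 9, 11, 13, 15, 17, 19 → 21.
So the next tag is H-21.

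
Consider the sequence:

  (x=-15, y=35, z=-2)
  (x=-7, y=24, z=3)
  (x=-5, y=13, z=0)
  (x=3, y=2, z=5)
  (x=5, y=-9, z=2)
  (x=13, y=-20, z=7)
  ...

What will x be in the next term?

X: -15, -7, -5, 3, 5, 13 → 15 (alternating steps +8, +2, +8, +2, …).

15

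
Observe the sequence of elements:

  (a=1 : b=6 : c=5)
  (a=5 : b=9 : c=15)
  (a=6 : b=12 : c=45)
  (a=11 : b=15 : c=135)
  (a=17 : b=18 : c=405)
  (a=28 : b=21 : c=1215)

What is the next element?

(a=45 : b=24 : c=3645)

A: 1, 5, 6, 11, 17, 28 → 45 (each term is the sum of the two before it).
B: 6, 9, 12, 15, 18, 21 → 24 (+3 each step).
C: 5, 15, 45, 135, 405, 1215 → 3645 (×3 each step).
Combining the parts gives (a=45 : b=24 : c=3645).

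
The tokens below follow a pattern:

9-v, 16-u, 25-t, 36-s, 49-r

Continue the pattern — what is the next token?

64-q

First component: 9, 16, 25, 36, 49 → 64 (perfect squares: 3², 4², 5², …).
Letter: v, u, t, s, r → q (letters move back 1 place in the alphabet).
So the next token is 64-q.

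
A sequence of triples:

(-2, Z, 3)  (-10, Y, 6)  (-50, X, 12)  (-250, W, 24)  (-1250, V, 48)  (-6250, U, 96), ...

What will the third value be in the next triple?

192

First value: -2, -10, -50, -250, -1250, -6250 → -31250 (×5 each step).
Letter: Z, Y, X, W, V, U → T (letters move back 1 place in the alphabet).
Third value: ×2 each step, so 3, 6, 12, 24, 48, 96 → 192.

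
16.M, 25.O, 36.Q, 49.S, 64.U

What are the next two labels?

81.W, 100.Y

First component goes 16, 25, 36, 49, 64 → 81 → 100 (perfect squares: 4², 5², 6², …).
For the letter, letters move forward 2 places in the alphabet: M, O, Q, S, U → W → Y.
So the next two labels are 81.W and 100.Y.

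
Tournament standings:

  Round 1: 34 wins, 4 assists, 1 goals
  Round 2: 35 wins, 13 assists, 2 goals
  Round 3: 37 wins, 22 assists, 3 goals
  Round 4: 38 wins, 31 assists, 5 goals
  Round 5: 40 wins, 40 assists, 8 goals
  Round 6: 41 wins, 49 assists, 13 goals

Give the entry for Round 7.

43 wins, 58 assists, 21 goals

Wins: alternating steps +1, +2, +1, +2, …, so 34, 35, 37, 38, 40, 41 → 43.
For the assists, +9 each step: 4, 13, 22, 31, 40, 49 → 58.
Goals — each term is the sum of the two before it: 1, 2, 3, 5, 8, 13 → 21.
Combining the parts gives 43 wins, 58 assists, 21 goals.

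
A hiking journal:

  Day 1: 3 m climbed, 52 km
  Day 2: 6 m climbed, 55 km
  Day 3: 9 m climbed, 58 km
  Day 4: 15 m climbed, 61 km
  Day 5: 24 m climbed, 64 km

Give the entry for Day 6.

39 m climbed, 67 km

M climbed: each term is the sum of the two before it, so 3, 6, 9, 15, 24 → 39.
Km: +3 each step, so 52, 55, 58, 61, 64 → 67.
So the next line is 39 m climbed, 67 km.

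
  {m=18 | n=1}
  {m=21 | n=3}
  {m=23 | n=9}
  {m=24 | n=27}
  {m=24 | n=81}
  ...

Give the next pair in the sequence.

M: differences are 3, 2, 1, … (decreasing by 1 each time), so 18, 21, 23, 24, 24 → 23.
N: 1, 3, 9, 27, 81 → 243 (×3 each step).
Combining the parts gives {m=23 | n=243}.

{m=23 | n=243}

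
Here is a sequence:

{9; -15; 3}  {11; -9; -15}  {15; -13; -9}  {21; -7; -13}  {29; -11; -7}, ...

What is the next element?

First slot: differences are 2, 4, 6, … (increasing by 2 each time); 9, 11, 15, 21, 29 → 39.
Second slot — alternating steps +6, −4, +6, −4, …: -15, -9, -13, -7, -11 → -5.
Third slot: always the previous value of the second slot, so 3, -15, -9, -13, -7 → -11.
Combining the parts gives {39; -5; -11}.

{39; -5; -11}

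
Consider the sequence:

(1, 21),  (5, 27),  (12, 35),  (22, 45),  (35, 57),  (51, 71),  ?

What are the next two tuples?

(70, 87), (92, 105)

First part: 1, 5, 12, 22, 35, 51 → 70 → 92 (differences are 4, 7, 10, … (increasing by 3 each time)).
Second part: 21, 27, 35, 45, 57, 71 → 87 → 105 (differences are 6, 8, 10, … (increasing by 2 each time)).
So the next two tuples are (70, 87) and (92, 105).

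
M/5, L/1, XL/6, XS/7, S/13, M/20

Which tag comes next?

L/33

Size: repeats M → L → XL → XS → S; M, L, XL, XS, S, M → L.
Second component: each term is the sum of the two before it; 5, 1, 6, 7, 13, 20 → 33.
So the next tag is L/33.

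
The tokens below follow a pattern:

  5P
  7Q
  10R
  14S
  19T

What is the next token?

25U

First component: differences are 2, 3, 4, … (increasing by 1 each time), so 5, 7, 10, 14, 19 → 25.
For the letter, letters move forward 1 place in the alphabet: P, Q, R, S, T → U.
So the next token is 25U.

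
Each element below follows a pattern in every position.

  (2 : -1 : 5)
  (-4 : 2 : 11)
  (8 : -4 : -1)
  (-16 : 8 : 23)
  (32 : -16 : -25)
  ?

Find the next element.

(-64 : 32 : 71)

First entry — ×(-2) each step: 2, -4, 8, -16, 32 → -64.
For the second entry, ×(-2) each step: -1, 2, -4, 8, -16 → 32.
Third entry: together with the first entry always sums to 7; 5, 11, -1, 23, -25 → 71.
Putting it together: (-64 : 32 : 71).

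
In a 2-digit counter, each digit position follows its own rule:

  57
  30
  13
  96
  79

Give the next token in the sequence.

52

First digit: −2 each step, mod 10, so 5, 3, 1, 9, 7 → 5.
Second digit: 7, 0, 3, 6, 9 → 2 (+3 each step, mod 10).
So the next token is 52.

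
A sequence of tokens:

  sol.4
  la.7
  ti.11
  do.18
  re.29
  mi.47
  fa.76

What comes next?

For the note, runs through the solfège scale do→ti: sol, la, ti, do, re, mi, fa → sol.
Second component: each term is the sum of the two before it, so 4, 7, 11, 18, 29, 47, 76 → 123.
Combining the parts gives sol.123.

sol.123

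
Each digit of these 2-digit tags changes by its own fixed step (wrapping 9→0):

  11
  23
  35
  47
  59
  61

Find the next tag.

First digit: 1, 2, 3, 4, 5, 6 → 7 (+1 each step, mod 10).
Second digit: 1, 3, 5, 7, 9, 1 → 3 (+2 each step, mod 10).
Combining the parts gives 73.

73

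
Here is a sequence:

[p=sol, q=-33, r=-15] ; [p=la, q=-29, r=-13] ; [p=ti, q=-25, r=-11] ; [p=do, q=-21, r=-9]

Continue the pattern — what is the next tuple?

[p=re, q=-17, r=-7]

For the p, runs through the solfège scale do→ti: sol, la, ti, do → re.
Q: -33, -29, -25, -21 → -17 (+4 each step).
For the r, +2 each step: -15, -13, -11, -9 → -7.
Combining the parts gives [p=re, q=-17, r=-7].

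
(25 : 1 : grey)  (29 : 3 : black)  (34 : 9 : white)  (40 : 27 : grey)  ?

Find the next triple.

(47 : 81 : black)

First entry goes 25, 29, 34, 40 → 47 (differences are 4, 5, 6, … (increasing by 1 each time)).
Second entry: 1, 3, 9, 27 → 81 (×3 each step).
Shade: repeats grey → black → white, so grey, black, white, grey → black.
So the next triple is (47 : 81 : black).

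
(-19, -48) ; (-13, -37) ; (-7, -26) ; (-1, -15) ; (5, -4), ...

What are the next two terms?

(11, 7), (17, 18)

First value: -19, -13, -7, -1, 5 → 11 → 17 (+6 each step).
For the second value, +11 each step: -48, -37, -26, -15, -4 → 7 → 18.
Putting the parts together: (11, 7) and then (17, 18).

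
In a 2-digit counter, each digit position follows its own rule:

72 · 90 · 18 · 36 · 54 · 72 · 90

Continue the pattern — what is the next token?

18

First digit — +2 each step, mod 10: 7, 9, 1, 3, 5, 7, 9 → 1.
For the second digit, −2 each step, mod 10: 2, 0, 8, 6, 4, 2, 0 → 8.
Combining the parts gives 18.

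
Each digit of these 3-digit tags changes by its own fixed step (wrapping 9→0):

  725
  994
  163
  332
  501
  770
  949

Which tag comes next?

First digit — +2 each step, mod 10: 7, 9, 1, 3, 5, 7, 9 → 1.
Second digit goes 2, 9, 6, 3, 0, 7, 4 → 1 (−3 each step, mod 10).
Third digit — −1 each step, mod 10: 5, 4, 3, 2, 1, 0, 9 → 8.
Putting it together: 118.

118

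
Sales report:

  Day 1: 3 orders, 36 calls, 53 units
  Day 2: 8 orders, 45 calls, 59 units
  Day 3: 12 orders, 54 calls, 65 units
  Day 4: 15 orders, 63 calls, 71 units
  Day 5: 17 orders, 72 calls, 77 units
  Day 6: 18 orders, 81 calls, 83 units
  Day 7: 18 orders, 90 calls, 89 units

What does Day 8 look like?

17 orders, 99 calls, 95 units

Orders: differences are 5, 4, 3, … (decreasing by 1 each time), so 3, 8, 12, 15, 17, 18, 18 → 17.
Calls: 36, 45, 54, 63, 72, 81, 90 → 99 (+9 each step).
For the units, +6 each step: 53, 59, 65, 71, 77, 83, 89 → 95.
Combining the parts gives 17 orders, 99 calls, 95 units.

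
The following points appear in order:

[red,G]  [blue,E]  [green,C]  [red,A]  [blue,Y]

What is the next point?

Colour: repeats red → blue → green; red, blue, green, red, blue → green.
For the letter, letters move back 2 places in the alphabet, wrapping A→Z: G, E, C, A, Y → W.
Putting it together: [green,W].

[green,W]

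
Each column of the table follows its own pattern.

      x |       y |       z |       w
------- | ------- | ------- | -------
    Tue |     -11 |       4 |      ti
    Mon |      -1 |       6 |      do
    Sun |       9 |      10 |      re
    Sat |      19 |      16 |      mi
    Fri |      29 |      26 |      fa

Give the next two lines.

Thu  39  42  sol; Wed  49  68  la

Column x — runs backward through the weekdays Mon→Sun: Tue, Mon, Sun, Sat, Fri → Thu → Wed.
Column y: +10 each step, so -11, -1, 9, 19, 29 → 39 → 49.
Column z goes 4, 6, 10, 16, 26 → 42 → 68 (each term is the sum of the two before it).
Column w goes ti, do, re, mi, fa → sol → la (runs through the solfège scale do→ti).
So the next two lines are Thu  39  42  sol and Wed  49  68  la.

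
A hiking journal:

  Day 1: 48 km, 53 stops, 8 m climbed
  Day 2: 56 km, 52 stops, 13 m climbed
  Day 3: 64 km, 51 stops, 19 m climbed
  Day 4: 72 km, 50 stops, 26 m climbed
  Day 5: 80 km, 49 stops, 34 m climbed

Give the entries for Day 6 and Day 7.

88 km, 48 stops, 43 m climbed; 96 km, 47 stops, 53 m climbed

Km: 48, 56, 64, 72, 80 → 88 → 96 (+8 each step).
Stops — −1 each step: 53, 52, 51, 50, 49 → 48 → 47.
M climbed: differences are 5, 6, 7, … (increasing by 1 each time), so 8, 13, 19, 26, 34 → 43 → 53.
So the next two lines are 88 km, 48 stops, 43 m climbed and 96 km, 47 stops, 53 m climbed.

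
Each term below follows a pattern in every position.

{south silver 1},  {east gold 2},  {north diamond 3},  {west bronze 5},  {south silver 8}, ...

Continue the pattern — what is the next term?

Direction: repeats south → east → north → west; south, east, north, west, south → east.
Rank: repeats silver → gold → diamond → bronze; silver, gold, diamond, bronze, silver → gold.
Third component goes 1, 2, 3, 5, 8 → 13 (each term is the sum of the two before it).
Combining the parts gives {east gold 13}.

{east gold 13}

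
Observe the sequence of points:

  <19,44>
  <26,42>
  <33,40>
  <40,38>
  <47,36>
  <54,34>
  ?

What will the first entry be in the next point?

First entry — +7 each step: 19, 26, 33, 40, 47, 54 → 61.

61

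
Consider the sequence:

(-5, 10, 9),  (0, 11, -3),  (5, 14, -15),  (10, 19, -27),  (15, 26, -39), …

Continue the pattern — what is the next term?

(20, 35, -51)

First component: -5, 0, 5, 10, 15 → 20 (+5 each step).
Second component goes 10, 11, 14, 19, 26 → 35 (differences are 1, 3, 5, … (increasing by 2 each time)).
For the third component, −12 each step: 9, -3, -15, -27, -39 → -51.
Putting it together: (20, 35, -51).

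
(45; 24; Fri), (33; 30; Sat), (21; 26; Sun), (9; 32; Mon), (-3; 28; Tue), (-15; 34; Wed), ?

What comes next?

(-27; 30; Thu)

For the first component, −12 each step: 45, 33, 21, 9, -3, -15 → -27.
Second component: alternating steps +6, −4, +6, −4, …, so 24, 30, 26, 32, 28, 34 → 30.
For the day, runs through the weekdays Mon→Sun: Fri, Sat, Sun, Mon, Tue, Wed → Thu.
Combining the parts gives (-27; 30; Thu).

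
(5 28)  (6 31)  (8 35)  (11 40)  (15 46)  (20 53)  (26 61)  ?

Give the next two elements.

(33 70), (41 80)

First value goes 5, 6, 8, 11, 15, 20, 26 → 33 → 41 (differences are 1, 2, 3, … (increasing by 1 each time)).
Second value: 28, 31, 35, 40, 46, 53, 61 → 70 → 80 (differences are 3, 4, 5, … (increasing by 1 each time)).
So the next two elements are (33 70) and (41 80).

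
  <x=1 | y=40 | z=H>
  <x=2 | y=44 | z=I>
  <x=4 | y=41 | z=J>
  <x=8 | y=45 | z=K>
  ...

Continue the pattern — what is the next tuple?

X: ×2 each step; 1, 2, 4, 8 → 16.
Y: alternating steps +4, −3, +4, −3, …; 40, 44, 41, 45 → 42.
Z: letters move forward 1 place in the alphabet, so H, I, J, K → L.
So the next tuple is <x=16 | y=42 | z=L>.

<x=16 | y=42 | z=L>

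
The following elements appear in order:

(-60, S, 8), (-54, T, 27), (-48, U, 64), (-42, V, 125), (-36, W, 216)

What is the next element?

For the first entry, +6 each step: -60, -54, -48, -42, -36 → -30.
Letter: letters move forward 1 place in the alphabet; S, T, U, V, W → X.
For the third entry, perfect cubes: 2³, 3³, 4³, …: 8, 27, 64, 125, 216 → 343.
Putting it together: (-30, X, 343).

(-30, X, 343)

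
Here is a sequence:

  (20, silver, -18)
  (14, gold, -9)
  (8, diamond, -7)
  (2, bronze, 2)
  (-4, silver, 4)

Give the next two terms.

(-10, gold, 13), (-16, diamond, 15)

First component: −6 each step, so 20, 14, 8, 2, -4 → -10 → -16.
Rank goes silver, gold, diamond, bronze, silver → gold → diamond (repeats silver → gold → diamond → bronze).
Third component — alternating steps +9, +2, +9, +2, …: -18, -9, -7, 2, 4 → 13 → 15.
So the next two terms are (-10, gold, 13) and (-16, diamond, 15).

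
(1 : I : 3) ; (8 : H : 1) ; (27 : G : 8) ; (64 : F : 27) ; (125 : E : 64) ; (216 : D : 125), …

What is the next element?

For the first coordinate, perfect cubes: 1³, 2³, 3³, …: 1, 8, 27, 64, 125, 216 → 343.
Letter — letters move back 1 place in the alphabet: I, H, G, F, E, D → C.
Third coordinate — always the previous value of the first coordinate: 3, 1, 8, 27, 64, 125 → 216.
So the next element is (343 : C : 216).

(343 : C : 216)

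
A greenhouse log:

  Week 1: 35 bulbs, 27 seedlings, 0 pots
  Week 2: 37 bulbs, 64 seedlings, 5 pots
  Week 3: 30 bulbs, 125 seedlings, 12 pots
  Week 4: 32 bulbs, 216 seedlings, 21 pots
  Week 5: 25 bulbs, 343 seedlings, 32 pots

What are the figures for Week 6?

Bulbs: alternating steps +2, −7, +2, −7, …, so 35, 37, 30, 32, 25 → 27.
Seedlings goes 27, 64, 125, 216, 343 → 512 (perfect cubes: 3³, 4³, 5³, …).
For the pots, differences are 5, 7, 9, … (increasing by 2 each time): 0, 5, 12, 21, 32 → 45.
So the next line is 27 bulbs, 512 seedlings, 45 pots.

27 bulbs, 512 seedlings, 45 pots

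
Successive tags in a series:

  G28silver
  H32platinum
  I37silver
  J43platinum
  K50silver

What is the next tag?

L58platinum

For the letter, letters move forward 1 place in the alphabet: G, H, I, J, K → L.
Second component: differences are 4, 5, 6, … (increasing by 1 each time), so 28, 32, 37, 43, 50 → 58.
Metal: alternates silver ↔ platinum; silver, platinum, silver, platinum, silver → platinum.
Combining the parts gives L58platinum.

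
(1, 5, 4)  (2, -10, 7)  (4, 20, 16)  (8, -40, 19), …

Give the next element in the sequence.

First entry: 1, 2, 4, 8 → 16 (×2 each step).
Second entry: 5, -10, 20, -40 → 80 (×(-2) each step).
For the third entry, alternating steps +3, +9, +3, +9, …: 4, 7, 16, 19 → 28.
Putting it together: (16, 80, 28).

(16, 80, 28)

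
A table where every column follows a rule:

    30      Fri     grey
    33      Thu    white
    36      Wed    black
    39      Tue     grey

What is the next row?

42  Mon  white

First component — +3 each step: 30, 33, 36, 39 → 42.
Day: runs backward through the weekdays Mon→Sun; Fri, Thu, Wed, Tue → Mon.
For the shade, repeats grey → white → black: grey, white, black, grey → white.
So the next row is 42  Mon  white.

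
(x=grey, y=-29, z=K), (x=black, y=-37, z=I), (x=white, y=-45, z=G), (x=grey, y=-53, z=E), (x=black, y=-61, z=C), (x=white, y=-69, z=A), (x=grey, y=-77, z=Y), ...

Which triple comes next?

(x=black, y=-85, z=W)

X: repeats grey → black → white, so grey, black, white, grey, black, white, grey → black.
Y: -29, -37, -45, -53, -61, -69, -77 → -85 (−8 each step).
Z: letters move back 2 places in the alphabet, wrapping A→Z; K, I, G, E, C, A, Y → W.
Combining the parts gives (x=black, y=-85, z=W).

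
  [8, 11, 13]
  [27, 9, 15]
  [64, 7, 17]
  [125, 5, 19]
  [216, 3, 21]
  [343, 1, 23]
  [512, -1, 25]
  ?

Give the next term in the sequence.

[729, -3, 27]

First coordinate: perfect cubes: 2³, 3³, 4³, …; 8, 27, 64, 125, 216, 343, 512 → 729.
For the second coordinate, −2 each step: 11, 9, 7, 5, 3, 1, -1 → -3.
Third coordinate: 13, 15, 17, 19, 21, 23, 25 → 27 (together with the second coordinate always sums to 24).
So the next term is [729, -3, 27].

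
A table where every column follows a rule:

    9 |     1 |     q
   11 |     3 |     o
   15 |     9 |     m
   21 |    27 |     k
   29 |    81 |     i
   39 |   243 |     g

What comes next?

51  729  e

First component: differences are 2, 4, 6, … (increasing by 2 each time), so 9, 11, 15, 21, 29, 39 → 51.
Second component: 1, 3, 9, 27, 81, 243 → 729 (×3 each step).
Letter: q, o, m, k, i, g → e (letters move back 2 places in the alphabet).
Putting it together: 51  729  e.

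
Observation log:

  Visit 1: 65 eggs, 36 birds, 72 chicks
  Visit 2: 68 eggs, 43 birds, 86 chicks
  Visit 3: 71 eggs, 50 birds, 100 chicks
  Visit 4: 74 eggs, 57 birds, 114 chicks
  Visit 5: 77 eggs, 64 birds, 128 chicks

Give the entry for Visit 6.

80 eggs, 71 birds, 142 chicks

Eggs: +3 each step; 65, 68, 71, 74, 77 → 80.
Birds — +7 each step: 36, 43, 50, 57, 64 → 71.
Chicks: always 2 × the birds, so 72, 86, 100, 114, 128 → 142.
Putting it together: 80 eggs, 71 birds, 142 chicks.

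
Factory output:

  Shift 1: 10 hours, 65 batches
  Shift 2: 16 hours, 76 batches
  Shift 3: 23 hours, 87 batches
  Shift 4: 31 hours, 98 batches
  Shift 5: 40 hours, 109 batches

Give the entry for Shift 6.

50 hours, 120 batches

Hours goes 10, 16, 23, 31, 40 → 50 (differences are 6, 7, 8, … (increasing by 1 each time)).
Batches: +11 each step; 65, 76, 87, 98, 109 → 120.
Putting it together: 50 hours, 120 batches.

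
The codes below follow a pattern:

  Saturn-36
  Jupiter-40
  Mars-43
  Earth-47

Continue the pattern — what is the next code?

Venus-50

Planet: runs backward through the planets Mercury→Neptune, so Saturn, Jupiter, Mars, Earth → Venus.
Second component: alternating steps +4, +3, +4, +3, …; 36, 40, 43, 47 → 50.
So the next code is Venus-50.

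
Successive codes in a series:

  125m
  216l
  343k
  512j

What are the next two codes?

For the first component, perfect cubes: 5³, 6³, 7³, …: 125, 216, 343, 512 → 729 → 1000.
Letter: letters move back 1 place in the alphabet; m, l, k, j → i → h.
Putting the parts together: 729i and then 1000h.

729i, 1000h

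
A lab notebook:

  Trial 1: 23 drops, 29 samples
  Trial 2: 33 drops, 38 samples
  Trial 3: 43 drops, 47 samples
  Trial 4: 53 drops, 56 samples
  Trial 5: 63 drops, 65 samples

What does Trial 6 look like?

73 drops, 74 samples

Drops goes 23, 33, 43, 53, 63 → 73 (+10 each step).
Samples goes 29, 38, 47, 56, 65 → 74 (+9 each step).
So the next line is 73 drops, 74 samples.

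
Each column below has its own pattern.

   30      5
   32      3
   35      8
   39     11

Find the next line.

First component: differences are 2, 3, 4, … (increasing by 1 each time); 30, 32, 35, 39 → 44.
Second component: each term is the sum of the two before it, so 5, 3, 8, 11 → 19.
So the next line is 44  19.

44  19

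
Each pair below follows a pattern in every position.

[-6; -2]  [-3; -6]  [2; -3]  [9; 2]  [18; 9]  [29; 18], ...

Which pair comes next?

[42; 29]

First entry goes -6, -3, 2, 9, 18, 29 → 42 (differences are 3, 5, 7, … (increasing by 2 each time)).
Second entry: always the previous value of the first entry; -2, -6, -3, 2, 9, 18 → 29.
Combining the parts gives [42; 29].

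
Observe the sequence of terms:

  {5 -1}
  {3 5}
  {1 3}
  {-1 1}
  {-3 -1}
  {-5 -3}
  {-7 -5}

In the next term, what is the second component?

First component: −2 each step, so 5, 3, 1, -1, -3, -5, -7 → -9.
For the second component, always the previous value of the first component: -1, 5, 3, 1, -1, -3, -5 → -7.

-7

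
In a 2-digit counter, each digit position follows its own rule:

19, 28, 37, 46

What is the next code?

55

First digit goes 1, 2, 3, 4 → 5 (+1 each step, mod 10).
Second digit goes 9, 8, 7, 6 → 5 (−1 each step, mod 10).
Putting it together: 55.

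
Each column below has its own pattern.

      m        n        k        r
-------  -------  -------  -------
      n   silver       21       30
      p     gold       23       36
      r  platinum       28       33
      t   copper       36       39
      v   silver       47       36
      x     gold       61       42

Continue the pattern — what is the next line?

z  platinum  78  39

Column m: letters move forward 2 places in the alphabet, so n, p, r, t, v, x → z.
Column n: repeats silver → gold → platinum → copper; silver, gold, platinum, copper, silver, gold → platinum.
Column k: differences are 2, 5, 8, … (increasing by 3 each time), so 21, 23, 28, 36, 47, 61 → 78.
Column r goes 30, 36, 33, 39, 36, 42 → 39 (alternating steps +6, −3, +6, −3, …).
Combining the parts gives z  platinum  78  39.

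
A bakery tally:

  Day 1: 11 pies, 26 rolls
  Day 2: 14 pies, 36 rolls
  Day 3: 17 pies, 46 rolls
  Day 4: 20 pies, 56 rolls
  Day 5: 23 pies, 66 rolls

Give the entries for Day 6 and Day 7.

26 pies, 76 rolls; 29 pies, 86 rolls

Pies — +3 each step: 11, 14, 17, 20, 23 → 26 → 29.
Rolls: +10 each step; 26, 36, 46, 56, 66 → 76 → 86.
Putting the parts together: 26 pies, 76 rolls and then 29 pies, 86 rolls.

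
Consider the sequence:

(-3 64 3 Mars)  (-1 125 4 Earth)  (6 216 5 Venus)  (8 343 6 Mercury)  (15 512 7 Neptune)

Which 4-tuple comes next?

(17 729 8 Uranus)

First value: alternating steps +2, +7, +2, +7, …; -3, -1, 6, 8, 15 → 17.
Second value: perfect cubes: 4³, 5³, 6³, …, so 64, 125, 216, 343, 512 → 729.
Third value: +1 each step, so 3, 4, 5, 6, 7 → 8.
Planet — runs backward through the planets Mercury→Neptune: Mars, Earth, Venus, Mercury, Neptune → Uranus.
So the next 4-tuple is (17 729 8 Uranus).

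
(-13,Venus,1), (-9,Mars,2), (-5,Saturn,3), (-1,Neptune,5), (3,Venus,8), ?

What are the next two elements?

First part: +4 each step, so -13, -9, -5, -1, 3 → 7 → 11.
Planet — repeats Venus → Mars → Saturn → Neptune: Venus, Mars, Saturn, Neptune, Venus → Mars → Saturn.
Third part goes 1, 2, 3, 5, 8 → 13 → 21 (each term is the sum of the two before it).
So the next two elements are (7,Mars,13) and (11,Saturn,21).

(7,Mars,13), (11,Saturn,21)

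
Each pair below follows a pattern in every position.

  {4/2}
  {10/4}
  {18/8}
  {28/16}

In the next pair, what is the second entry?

32

Second entry goes 2, 4, 8, 16 → 32 (×2 each step).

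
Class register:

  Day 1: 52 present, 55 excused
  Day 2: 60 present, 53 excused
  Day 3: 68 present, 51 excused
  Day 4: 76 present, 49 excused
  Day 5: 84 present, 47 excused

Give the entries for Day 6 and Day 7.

92 present, 45 excused; 100 present, 43 excused

Present: +8 each step, so 52, 60, 68, 76, 84 → 92 → 100.
Excused: 55, 53, 51, 49, 47 → 45 → 43 (−2 each step).
Putting the parts together: 92 present, 45 excused and then 100 present, 43 excused.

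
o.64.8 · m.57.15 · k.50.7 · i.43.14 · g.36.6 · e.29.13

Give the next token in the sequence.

Letter — letters move back 2 places in the alphabet: o, m, k, i, g, e → c.
Second component: −7 each step, so 64, 57, 50, 43, 36, 29 → 22.
Third component — alternating steps +7, −8, +7, −8, …: 8, 15, 7, 14, 6, 13 → 5.
Combining the parts gives c.22.5.

c.22.5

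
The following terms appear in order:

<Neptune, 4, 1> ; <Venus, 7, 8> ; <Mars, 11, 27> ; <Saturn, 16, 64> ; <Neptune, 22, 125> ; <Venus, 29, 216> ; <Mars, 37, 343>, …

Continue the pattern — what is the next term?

Planet: repeats Neptune → Venus → Mars → Saturn; Neptune, Venus, Mars, Saturn, Neptune, Venus, Mars → Saturn.
For the second component, differences are 3, 4, 5, … (increasing by 1 each time): 4, 7, 11, 16, 22, 29, 37 → 46.
Third component: perfect cubes: 1³, 2³, 3³, …, so 1, 8, 27, 64, 125, 216, 343 → 512.
Putting it together: <Saturn, 46, 512>.

<Saturn, 46, 512>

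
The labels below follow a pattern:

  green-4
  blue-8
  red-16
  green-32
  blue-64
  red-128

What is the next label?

green-256

Colour: repeats green → blue → red; green, blue, red, green, blue, red → green.
Second component: 4, 8, 16, 32, 64, 128 → 256 (×2 each step).
Combining the parts gives green-256.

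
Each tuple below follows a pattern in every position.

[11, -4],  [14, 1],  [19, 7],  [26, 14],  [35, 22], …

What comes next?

First coordinate — differences are 3, 5, 7, … (increasing by 2 each time): 11, 14, 19, 26, 35 → 46.
Second coordinate: differences are 5, 6, 7, … (increasing by 1 each time); -4, 1, 7, 14, 22 → 31.
Combining the parts gives [46, 31].

[46, 31]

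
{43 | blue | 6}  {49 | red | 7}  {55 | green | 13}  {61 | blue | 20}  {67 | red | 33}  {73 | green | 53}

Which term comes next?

{79 | blue | 86}

First part: +6 each step; 43, 49, 55, 61, 67, 73 → 79.
For the colour, repeats blue → red → green: blue, red, green, blue, red, green → blue.
For the third part, each term is the sum of the two before it: 6, 7, 13, 20, 33, 53 → 86.
So the next term is {79 | blue | 86}.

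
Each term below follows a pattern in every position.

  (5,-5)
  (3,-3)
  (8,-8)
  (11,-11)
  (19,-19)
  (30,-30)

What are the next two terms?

First entry: 5, 3, 8, 11, 19, 30 → 49 → 79 (each term is the sum of the two before it).
Second entry: always the negative of the first entry, so -5, -3, -8, -11, -19, -30 → -49 → -79.
So the next two terms are (49,-49) and (79,-79).

(49,-49), (79,-79)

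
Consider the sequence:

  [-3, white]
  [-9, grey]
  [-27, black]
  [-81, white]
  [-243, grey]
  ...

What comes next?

[-729, black]

For the first entry, ×3 each step: -3, -9, -27, -81, -243 → -729.
Shade goes white, grey, black, white, grey → black (repeats white → grey → black).
So the next element is [-729, black].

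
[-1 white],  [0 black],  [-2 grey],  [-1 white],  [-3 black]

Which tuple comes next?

[-2 grey]

First part goes -1, 0, -2, -1, -3 → -2 (alternating steps +1, −2, +1, −2, …).
Shade: repeats white → black → grey, so white, black, grey, white, black → grey.
Putting it together: [-2 grey].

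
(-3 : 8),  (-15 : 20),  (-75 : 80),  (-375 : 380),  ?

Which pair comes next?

First coordinate: ×5 each step, so -3, -15, -75, -375 → -1875.
Second coordinate: together with the first coordinate always sums to 5; 8, 20, 80, 380 → 1880.
So the next pair is (-1875 : 1880).

(-1875 : 1880)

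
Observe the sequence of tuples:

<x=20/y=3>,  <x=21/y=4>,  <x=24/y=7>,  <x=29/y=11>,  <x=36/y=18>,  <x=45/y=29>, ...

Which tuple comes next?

<x=56/y=47>

X — differences are 1, 3, 5, … (increasing by 2 each time): 20, 21, 24, 29, 36, 45 → 56.
Y: 3, 4, 7, 11, 18, 29 → 47 (each term is the sum of the two before it).
Combining the parts gives <x=56/y=47>.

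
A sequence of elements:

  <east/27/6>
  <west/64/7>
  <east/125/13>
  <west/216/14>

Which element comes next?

Direction: alternates east ↔ west; east, west, east, west → east.
Second slot: perfect cubes: 3³, 4³, 5³, …, so 27, 64, 125, 216 → 343.
Third slot: alternating steps +1, +6, +1, +6, …, so 6, 7, 13, 14 → 20.
Putting it together: <east/343/20>.

<east/343/20>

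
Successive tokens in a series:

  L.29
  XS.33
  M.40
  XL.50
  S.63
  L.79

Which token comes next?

XS.98

Size: repeats L → XS → M → XL → S; L, XS, M, XL, S, L → XS.
Second component goes 29, 33, 40, 50, 63, 79 → 98 (differences are 4, 7, 10, … (increasing by 3 each time)).
Combining the parts gives XS.98.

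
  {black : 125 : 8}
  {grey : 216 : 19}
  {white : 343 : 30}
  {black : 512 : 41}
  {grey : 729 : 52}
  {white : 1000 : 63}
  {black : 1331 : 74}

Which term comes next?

{grey : 1728 : 85}

Shade goes black, grey, white, black, grey, white, black → grey (repeats black → grey → white).
For the second component, perfect cubes: 5³, 6³, 7³, …: 125, 216, 343, 512, 729, 1000, 1331 → 1728.
Third component — +11 each step: 8, 19, 30, 41, 52, 63, 74 → 85.
Putting it together: {grey : 1728 : 85}.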